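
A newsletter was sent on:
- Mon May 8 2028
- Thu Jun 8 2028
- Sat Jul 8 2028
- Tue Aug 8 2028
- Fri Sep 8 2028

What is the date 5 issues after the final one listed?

Thu Feb 8 2029

The day-of-month is always 8 (31, 30, 31, 31 days between events).
So this recurs on the 8th of each month.
Next: October 2028 → Sun Oct 8 2028.
November 2028: Wed Nov 8 2028.
December 2028: Fri Dec 8 2028.
January 2029: Mon Jan 8 2029.
February 2029: Thu Feb 8 2029.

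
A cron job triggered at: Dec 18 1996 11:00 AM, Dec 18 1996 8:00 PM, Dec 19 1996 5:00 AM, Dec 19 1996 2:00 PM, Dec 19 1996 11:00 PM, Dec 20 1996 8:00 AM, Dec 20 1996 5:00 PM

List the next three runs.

Dec 21 1996 2:00 AM, Dec 21 1996 11:00 AM, Dec 21 1996 8:00 PM

The interval is a steady 9 hours (9, 9, 9, 9, 9, 9).
Dec 20 1996 5:00 PM + 9 h = Dec 21 1996 2:00 AM.
Dec 21 1996 2:00 AM + 9 h = Dec 21 1996 11:00 AM.
Dec 21 1996 11:00 AM + 9 h = Dec 21 1996 8:00 PM.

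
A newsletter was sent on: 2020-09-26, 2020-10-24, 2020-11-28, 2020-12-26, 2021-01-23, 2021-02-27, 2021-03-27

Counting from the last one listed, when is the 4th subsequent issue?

2021-07-24

Gaps: 28, 35, 28, 28, 35, 28 days — a mix of 28 and 35. Every date is a Saturday.
Each is the 4th Saturday of its month.
April 2021 — 4th Saturday is 2021-04-24.
4th Saturday of May 2021: 2021-05-22.
4th Saturday of June 2021: 2021-06-26.
July 2021 — 4th Saturday is 2021-07-24.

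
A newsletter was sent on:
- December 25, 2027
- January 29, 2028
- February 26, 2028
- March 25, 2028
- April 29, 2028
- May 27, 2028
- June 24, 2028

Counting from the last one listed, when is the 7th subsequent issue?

January 27, 2029

All Saturdays; the gaps (35, 28, 28, 35, 28, 28) vary with month length.
This is the last Saturday of each month.
July 2028 ends with Saturday July 29, 2028.
August 2028 ends with Saturday August 26, 2028.
Last Saturday of September 2028: September 30, 2028.
October 2028 ends with Saturday October 28, 2028.
Last Saturday of November 2028: November 25, 2028.
December 2028 ends with Saturday December 30, 2028.
Last Saturday of January 2029: January 27, 2029.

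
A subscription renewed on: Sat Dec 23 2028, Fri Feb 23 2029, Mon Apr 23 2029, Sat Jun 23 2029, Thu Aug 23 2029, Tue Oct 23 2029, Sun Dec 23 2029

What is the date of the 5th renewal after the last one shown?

Wed Oct 23 2030

Each date is the 23rd; the gaps (62, 59, 61, 61, 61, 61) track the month lengths.
The rule is the 23rd of every 2 months.
February 2030: Sat Feb 23 2030.
April 2030: Tue Apr 23 2030.
June 2030: Sun Jun 23 2030.
Next: August 2030 → Fri Aug 23 2030.
Next: October 2030 → Wed Oct 23 2030.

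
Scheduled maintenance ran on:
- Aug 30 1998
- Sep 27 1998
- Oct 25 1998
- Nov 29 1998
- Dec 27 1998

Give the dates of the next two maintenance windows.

Jan 31 1999, Feb 28 1999

These are Sundays with 28, 28, 35, 28-day gaps.
Each is the final Sunday of its month — Aug 30 1998 is past the 28th, so '4th Sunday' doesn't fit.
January 1999 ends with Sunday Jan 31 1999.
Last Sunday of February 1999: Feb 28 1999.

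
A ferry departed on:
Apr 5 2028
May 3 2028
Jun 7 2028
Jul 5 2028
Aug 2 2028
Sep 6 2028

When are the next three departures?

Oct 4 2028, Nov 1 2028, Dec 6 2028

Gaps: 28, 35, 28, 28, 35 days — a mix of 28 and 35. Every date is a Wednesday.
Each is the 1st Wednesday of its month.
October 2028 — 1st Wednesday is Oct 4 2028.
1st Wednesday of November 2028: Nov 1 2028.
December 2028 — 1st Wednesday is Dec 6 2028.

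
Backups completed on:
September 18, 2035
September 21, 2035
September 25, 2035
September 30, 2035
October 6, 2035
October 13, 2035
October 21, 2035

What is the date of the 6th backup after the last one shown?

December 29, 2035

The spacing grows by 1 each time: 3, 4, 5, 6, 7, 8 days.
Next gap: 9 days. October 21, 2035 + 9 days = October 30, 2035.
Next gap: 10 days. October 30, 2035 + 10 days = November 9, 2035.
Next gap: 11 days. November 9, 2035 + 11 days = November 20, 2035.
Next gap: 12 days. November 20, 2035 + 12 days = December 2, 2035.
Next gap: 13 days. December 2, 2035 + 13 days = December 15, 2035.
Next gap: 14 days. December 15, 2035 + 14 days = December 29, 2035.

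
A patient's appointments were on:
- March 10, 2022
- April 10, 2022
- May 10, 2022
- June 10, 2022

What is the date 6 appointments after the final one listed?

Each date is the 10th; the gaps (31, 30, 31) track the month lengths.
The rule is the 10th of each month.
Next: July 2022 → July 10, 2022.
Next: August 2022 → August 10, 2022.
September 2022: September 10, 2022.
Next: October 2022 → October 10, 2022.
Next: November 2022 → November 10, 2022.
Next: December 2022 → December 10, 2022.

December 10, 2022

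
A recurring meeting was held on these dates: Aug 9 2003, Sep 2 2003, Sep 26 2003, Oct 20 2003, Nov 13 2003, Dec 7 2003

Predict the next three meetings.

Gaps between consecutive events: 24, 24, 24, 24, 24 days — a constant 24-day interval.
Dec 7 2003 + 24 days = Dec 31 2003.
Dec 31 2003 + 24 days = Jan 24 2004.
Jan 24 2004 + 24 days = Feb 17 2004.

Dec 31 2003, Jan 24 2004, Feb 17 2004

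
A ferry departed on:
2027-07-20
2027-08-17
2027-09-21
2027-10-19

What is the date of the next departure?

2027-11-16

Gaps: 28, 35, 28 days — a mix of 28 and 35. Every date is a Tuesday.
Each is the 3rd Tuesday of its month.
November 2027 — 3rd Tuesday is 2027-11-16.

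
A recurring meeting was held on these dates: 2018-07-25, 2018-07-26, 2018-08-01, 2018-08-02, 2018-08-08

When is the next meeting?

2018-08-09

Every event lands on a Wednesday or Thursday (gaps cycle 1, 6, 1, 6).
So the schedule is: every Wednesday and Thursday.
Next Thursday: 2018-08-09.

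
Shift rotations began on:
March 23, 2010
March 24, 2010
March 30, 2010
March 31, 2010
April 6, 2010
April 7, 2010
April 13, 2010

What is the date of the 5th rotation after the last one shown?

The gap pattern 1, 6, 1, 6, 1, 6 repeats every 2 events.
These are the Tuesdays and Wednesdays of each week.
Next Wednesday: April 14, 2010.
The following Tuesday is April 20, 2010.
Next Wednesday: April 21, 2010.
The following Tuesday is April 27, 2010.
Next Wednesday: April 28, 2010.

April 28, 2010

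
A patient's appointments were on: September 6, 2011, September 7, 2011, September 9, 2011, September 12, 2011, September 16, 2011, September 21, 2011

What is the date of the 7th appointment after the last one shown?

The spacing grows by 1 each time: 1, 2, 3, 4, 5 days.
Next gap: 6 days. September 21, 2011 + 6 days = September 27, 2011.
Next gap: 7 days. September 27, 2011 + 7 days = October 4, 2011.
Next gap: 8 days. October 4, 2011 + 8 days = October 12, 2011.
Next gap: 9 days. October 12, 2011 + 9 days = October 21, 2011.
Next gap: 10 days. October 21, 2011 + 10 days = October 31, 2011.
Next gap: 11 days. October 31, 2011 + 11 days = November 11, 2011.
Next gap: 12 days. November 11, 2011 + 12 days = November 23, 2011.

November 23, 2011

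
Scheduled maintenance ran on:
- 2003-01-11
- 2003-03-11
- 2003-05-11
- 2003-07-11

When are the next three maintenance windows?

The day-of-month is always 11 (59, 61, 61 days between events).
So this recurs on the 11th of every 2 months.
Next: September 2003 → 2003-09-11.
Next: November 2003 → 2003-11-11.
January 2004: 2004-01-11.

2003-09-11, 2003-11-11, 2004-01-11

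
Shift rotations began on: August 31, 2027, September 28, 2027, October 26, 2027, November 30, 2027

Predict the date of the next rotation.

December 28, 2027

Every date is a Tuesday; gaps 28, 28, 35 days.
Each is the last Tuesday of its month (at least one falls on the 29th or later, ruling out '4th Tuesday').
December 2027 ends with Tuesday December 28, 2027.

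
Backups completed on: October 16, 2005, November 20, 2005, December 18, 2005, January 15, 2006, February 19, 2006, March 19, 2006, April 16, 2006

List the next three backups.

May 21, 2006; June 18, 2006; July 16, 2006

These are Sundays at 28- or 35-day spacing (35, 28, 28, 35, 28, 28).
The pattern: 3rd Sunday of the month.
May 2006 — 3rd Sunday is May 21, 2006.
June 2006 — 3rd Sunday is June 18, 2006.
3rd Sunday of July 2006: July 16, 2006.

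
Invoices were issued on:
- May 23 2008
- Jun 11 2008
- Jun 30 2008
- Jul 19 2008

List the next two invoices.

The spacing is 19, 19, 19 days — always 19 days.
Jul 19 2008 + 19 days = Aug 7 2008.
Aug 7 2008 + 19 days = Aug 26 2008.

Aug 7 2008, Aug 26 2008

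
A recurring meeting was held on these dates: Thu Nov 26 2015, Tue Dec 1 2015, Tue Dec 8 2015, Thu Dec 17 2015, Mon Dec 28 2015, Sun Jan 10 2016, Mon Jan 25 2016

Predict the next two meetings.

The spacing grows by 2 each time: 5, 7, 9, 11, 13, 15 days.
Next gap: 17 days. Mon Jan 25 2016 + 17 days = Thu Feb 11 2016.
Next gap: 19 days. Thu Feb 11 2016 + 19 days = Tue Mar 1 2016.

Thu Feb 11 2016, Tue Mar 1 2016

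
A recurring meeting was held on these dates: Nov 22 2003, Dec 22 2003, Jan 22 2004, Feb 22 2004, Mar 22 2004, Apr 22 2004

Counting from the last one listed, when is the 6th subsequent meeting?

Oct 22 2004

Gaps: 30, 31, 31, 29, 31 days — not constant. Every event is on the 22nd of the month.
Pattern: the 22nd of each month.
May 2004: May 22 2004.
June 2004: Jun 22 2004.
July 2004: Jul 22 2004.
Next: August 2004 → Aug 22 2004.
September 2004: Sep 22 2004.
Next: October 2004 → Oct 22 2004.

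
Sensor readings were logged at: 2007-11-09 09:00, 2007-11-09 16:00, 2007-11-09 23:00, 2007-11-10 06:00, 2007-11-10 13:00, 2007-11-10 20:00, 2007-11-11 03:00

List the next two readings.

2007-11-11 10:00, 2007-11-11 17:00

Gaps: 7, 7, 7, 7, 7, 7 hours — each event is 7 hours after the previous one.
2007-11-11 03:00 + 7 h = 2007-11-11 10:00.
2007-11-11 10:00 + 7 h = 2007-11-11 17:00.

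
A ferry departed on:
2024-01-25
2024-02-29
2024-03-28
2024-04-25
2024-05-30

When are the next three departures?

Every date is a Thursday; gaps 35, 28, 28, 35 days.
Each is the last Thursday of its month (at least one falls on the 29th or later, ruling out '4th Thursday').
Last Thursday of June 2024: 2024-06-27.
Last Thursday of July 2024: 2024-07-25.
August 2024 ends with Thursday 2024-08-29.

2024-06-27, 2024-07-25, 2024-08-29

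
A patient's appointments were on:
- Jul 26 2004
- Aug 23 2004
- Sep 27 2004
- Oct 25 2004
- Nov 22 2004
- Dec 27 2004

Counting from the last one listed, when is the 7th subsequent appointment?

Jul 25 2005

These are Mondays at 28- or 35-day spacing (28, 35, 28, 28, 35).
The pattern: 4th Monday of the month.
4th Monday of January 2005: Jan 24 2005.
4th Monday of February 2005: Feb 28 2005.
March 2005 — 4th Monday is Mar 28 2005.
April 2005 — 4th Monday is Apr 25 2005.
May 2005 — 4th Monday is May 23 2005.
June 2005 — 4th Monday is Jun 27 2005.
4th Monday of July 2005: Jul 25 2005.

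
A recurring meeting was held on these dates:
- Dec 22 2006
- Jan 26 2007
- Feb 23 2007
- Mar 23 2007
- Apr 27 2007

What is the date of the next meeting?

May 25 2007

All dates are Fridays, 35, 28, 28, 35 days apart.
Specifically, the 4th Friday of each month.
4th Friday of May 2007: May 25 2007.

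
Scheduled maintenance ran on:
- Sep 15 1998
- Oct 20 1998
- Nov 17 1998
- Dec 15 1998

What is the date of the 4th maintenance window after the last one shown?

Apr 20 1999

These are Tuesdays at 28- or 35-day spacing (35, 28, 28).
The pattern: 3rd Tuesday of the month.
January 1999 — 3rd Tuesday is Jan 19 1999.
February 1999 — 3rd Tuesday is Feb 16 1999.
3rd Tuesday of March 1999: Mar 16 1999.
April 1999 — 3rd Tuesday is Apr 20 1999.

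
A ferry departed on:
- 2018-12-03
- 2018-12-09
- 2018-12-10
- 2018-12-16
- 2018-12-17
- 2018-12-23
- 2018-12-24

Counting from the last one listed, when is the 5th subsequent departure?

Gaps: 6, 1, 6, 1, 6, 1 days — not constant, but cyclic with period 2.
The events fall on every Monday and Sunday.
Next Sunday: 2018-12-30.
Next Monday: 2018-12-31.
The following Sunday is 2019-01-06.
The following Monday is 2019-01-07.
Next Sunday: 2019-01-13.

2019-01-13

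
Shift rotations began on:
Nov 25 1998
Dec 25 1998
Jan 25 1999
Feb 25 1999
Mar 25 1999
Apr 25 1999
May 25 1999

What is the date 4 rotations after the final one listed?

Sep 25 1999

The day-of-month is always 25 (30, 31, 31, 28, 31, 30 days between events).
So this recurs on the 25th of each month.
Next: June 1999 → Jun 25 1999.
Next: July 1999 → Jul 25 1999.
Next: August 1999 → Aug 25 1999.
Next: September 1999 → Sep 25 1999.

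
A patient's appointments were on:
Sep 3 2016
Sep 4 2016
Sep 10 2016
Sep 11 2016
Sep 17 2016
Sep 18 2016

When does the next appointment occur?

Sep 24 2016

Every event lands on a Saturday or Sunday (gaps cycle 1, 6, 1, 6, 1).
So the schedule is: every Saturday and Sunday.
Next Saturday: Sep 24 2016.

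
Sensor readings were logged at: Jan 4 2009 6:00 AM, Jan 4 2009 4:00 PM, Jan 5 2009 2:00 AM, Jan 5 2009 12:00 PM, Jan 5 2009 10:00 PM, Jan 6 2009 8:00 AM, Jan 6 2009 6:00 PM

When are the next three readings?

Jan 7 2009 4:00 AM, Jan 7 2009 2:00 PM, Jan 8 2009 12:00 AM

Spacing: 10, 10, 10, 10, 10, 10 h — constant 10 h.
Jan 6 2009 6:00 PM + 10 h = Jan 7 2009 4:00 AM.
Jan 7 2009 4:00 AM + 10 h = Jan 7 2009 2:00 PM.
Jan 7 2009 2:00 PM + 10 h = Jan 8 2009 12:00 AM.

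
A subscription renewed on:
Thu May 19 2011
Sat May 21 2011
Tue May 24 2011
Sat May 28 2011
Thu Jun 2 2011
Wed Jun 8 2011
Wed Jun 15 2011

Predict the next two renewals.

The spacing grows by 1 each time: 2, 3, 4, 5, 6, 7 days.
Next gap: 8 days. Wed Jun 15 2011 + 8 days = Thu Jun 23 2011.
Next gap: 9 days. Thu Jun 23 2011 + 9 days = Sat Jul 2 2011.

Thu Jun 23 2011, Sat Jul 2 2011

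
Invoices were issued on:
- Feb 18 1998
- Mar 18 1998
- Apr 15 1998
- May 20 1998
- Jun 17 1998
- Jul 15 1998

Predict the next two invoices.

Aug 19 1998, Sep 16 1998

These are Wednesdays at 28- or 35-day spacing (28, 28, 35, 28, 28).
The pattern: 3rd Wednesday of the month.
3rd Wednesday of August 1998: Aug 19 1998.
3rd Wednesday of September 1998: Sep 16 1998.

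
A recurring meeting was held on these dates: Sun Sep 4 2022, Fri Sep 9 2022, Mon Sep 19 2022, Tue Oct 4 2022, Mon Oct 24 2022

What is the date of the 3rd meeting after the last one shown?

The spacing grows by 5 each time: 5, 10, 15, 20 days.
Next gap: 25 days. Mon Oct 24 2022 + 25 days = Fri Nov 18 2022.
Next gap: 30 days. Fri Nov 18 2022 + 30 days = Sun Dec 18 2022.
Next gap: 35 days. Sun Dec 18 2022 + 35 days = Sun Jan 22 2023.

Sun Jan 22 2023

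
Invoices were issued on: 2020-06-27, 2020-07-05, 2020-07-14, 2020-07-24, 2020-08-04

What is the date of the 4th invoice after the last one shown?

Gaps: 8, 9, 10, 11 days — each gap is 1 larger than the previous one.
Next gap: 12 days. 2020-08-04 + 12 days = 2020-08-16.
Next gap: 13 days. 2020-08-16 + 13 days = 2020-08-29.
Next gap: 14 days. 2020-08-29 + 14 days = 2020-09-12.
Next gap: 15 days. 2020-09-12 + 15 days = 2020-09-27.

2020-09-27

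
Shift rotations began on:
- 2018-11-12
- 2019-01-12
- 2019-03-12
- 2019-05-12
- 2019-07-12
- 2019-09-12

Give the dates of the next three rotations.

The day-of-month is always 12 (61, 59, 61, 61, 62 days between events).
So this recurs on the 12th of every 2 months.
Next: November 2019 → 2019-11-12.
January 2020: 2020-01-12.
March 2020: 2020-03-12.

2019-11-12, 2020-01-12, 2020-03-12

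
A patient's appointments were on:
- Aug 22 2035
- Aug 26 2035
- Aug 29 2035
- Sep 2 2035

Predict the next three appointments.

Every event lands on a Wednesday or Sunday (gaps cycle 4, 3, 4).
So the schedule is: every Wednesday and Sunday.
Next Wednesday: Sep 5 2035.
The following Sunday is Sep 9 2035.
The following Wednesday is Sep 12 2035.

Sep 5 2035, Sep 9 2035, Sep 12 2035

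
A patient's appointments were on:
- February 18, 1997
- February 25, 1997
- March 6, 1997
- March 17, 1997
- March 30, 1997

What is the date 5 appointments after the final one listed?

Intervals are 7, 9, 11, 13 days — an arithmetic progression with common difference 2.
Next gap: 15 days. March 30, 1997 + 15 days = April 14, 1997.
Next gap: 17 days. April 14, 1997 + 17 days = May 1, 1997.
Next gap: 19 days. May 1, 1997 + 19 days = May 20, 1997.
Next gap: 21 days. May 20, 1997 + 21 days = June 10, 1997.
Next gap: 23 days. June 10, 1997 + 23 days = July 3, 1997.

July 3, 1997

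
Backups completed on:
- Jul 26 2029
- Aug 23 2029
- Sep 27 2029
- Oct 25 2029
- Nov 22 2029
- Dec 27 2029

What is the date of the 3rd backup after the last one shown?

Gaps: 28, 35, 28, 28, 35 days — a mix of 28 and 35. Every date is a Thursday.
Each is the 4th Thursday of its month.
4th Thursday of January 2030: Jan 24 2030.
4th Thursday of February 2030: Feb 28 2030.
4th Thursday of March 2030: Mar 28 2030.

Mar 28 2030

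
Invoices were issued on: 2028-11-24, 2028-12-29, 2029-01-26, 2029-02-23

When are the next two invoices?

All Fridays; the gaps (35, 28, 28) vary with month length.
This is the last Friday of each month.
Last Friday of March 2029: 2029-03-30.
April 2029 ends with Friday 2029-04-27.

2029-03-30, 2029-04-27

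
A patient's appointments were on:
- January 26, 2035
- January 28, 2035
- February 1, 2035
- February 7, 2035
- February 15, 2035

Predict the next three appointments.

The spacing grows by 2 each time: 2, 4, 6, 8 days.
Next gap: 10 days. February 15, 2035 + 10 days = February 25, 2035.
Next gap: 12 days. February 25, 2035 + 12 days = March 9, 2035.
Next gap: 14 days. March 9, 2035 + 14 days = March 23, 2035.

February 25, 2035; March 9, 2035; March 23, 2035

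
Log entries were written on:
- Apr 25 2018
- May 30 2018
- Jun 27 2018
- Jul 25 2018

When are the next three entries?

These are Wednesdays with 35, 28, 28-day gaps.
Each is the final Wednesday of its month — May 30 2018 is past the 28th, so '4th Wednesday' doesn't fit.
Last Wednesday of August 2018: Aug 29 2018.
Last Wednesday of September 2018: Sep 26 2018.
October 2018 ends with Wednesday Oct 31 2018.

Aug 29 2018, Sep 26 2018, Oct 31 2018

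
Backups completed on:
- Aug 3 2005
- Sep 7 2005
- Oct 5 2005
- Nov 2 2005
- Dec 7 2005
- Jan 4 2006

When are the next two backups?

All dates are Wednesdays, 35, 28, 28, 35, 28 days apart.
Specifically, the 1st Wednesday of each month.
1st Wednesday of February 2006: Feb 1 2006.
1st Wednesday of March 2006: Mar 1 2006.

Feb 1 2006, Mar 1 2006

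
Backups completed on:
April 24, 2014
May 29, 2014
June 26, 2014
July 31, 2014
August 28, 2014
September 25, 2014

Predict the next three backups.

October 30, 2014; November 27, 2014; December 25, 2014

These are Thursdays with 35, 28, 35, 28, 28-day gaps.
Each is the final Thursday of its month — May 29, 2014 is past the 28th, so '4th Thursday' doesn't fit.
October 2014 ends with Thursday October 30, 2014.
Last Thursday of November 2014: November 27, 2014.
Last Thursday of December 2014: December 25, 2014.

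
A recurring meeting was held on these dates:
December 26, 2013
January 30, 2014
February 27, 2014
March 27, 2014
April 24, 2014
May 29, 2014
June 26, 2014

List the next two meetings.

All Thursdays; the gaps (35, 28, 28, 28, 35, 28) vary with month length.
This is the last Thursday of each month.
Last Thursday of July 2014: July 31, 2014.
Last Thursday of August 2014: August 28, 2014.

July 31, 2014; August 28, 2014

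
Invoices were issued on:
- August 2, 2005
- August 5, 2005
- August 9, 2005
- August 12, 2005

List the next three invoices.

Gaps: 3, 4, 3 days — not constant, but cyclic with period 2.
The events fall on every Tuesday and Friday.
The following Tuesday is August 16, 2005.
Next Friday: August 19, 2005.
The following Tuesday is August 23, 2005.

August 16, 2005; August 19, 2005; August 23, 2005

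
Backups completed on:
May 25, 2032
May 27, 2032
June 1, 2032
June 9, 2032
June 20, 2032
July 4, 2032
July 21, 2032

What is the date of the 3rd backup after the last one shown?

September 28, 2032

Gaps: 2, 5, 8, 11, 14, 17 days — each gap is 3 larger than the previous one.
Next gap: 20 days. July 21, 2032 + 20 days = August 10, 2032.
Next gap: 23 days. August 10, 2032 + 23 days = September 2, 2032.
Next gap: 26 days. September 2, 2032 + 26 days = September 28, 2032.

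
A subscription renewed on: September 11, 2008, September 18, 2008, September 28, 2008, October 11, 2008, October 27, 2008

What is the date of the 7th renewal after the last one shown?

Gaps: 7, 10, 13, 16 days — each gap is 3 larger than the previous one.
Next gap: 19 days. October 27, 2008 + 19 days = November 15, 2008.
Next gap: 22 days. November 15, 2008 + 22 days = December 7, 2008.
Next gap: 25 days. December 7, 2008 + 25 days = January 1, 2009.
Next gap: 28 days. January 1, 2009 + 28 days = January 29, 2009.
Next gap: 31 days. January 29, 2009 + 31 days = March 1, 2009.
Next gap: 34 days. March 1, 2009 + 34 days = April 4, 2009.
Next gap: 37 days. April 4, 2009 + 37 days = May 11, 2009.

May 11, 2009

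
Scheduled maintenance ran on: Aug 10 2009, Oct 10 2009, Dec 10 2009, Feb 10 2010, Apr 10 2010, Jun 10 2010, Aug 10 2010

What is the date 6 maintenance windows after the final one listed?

Aug 10 2011

The day-of-month is always 10 (61, 61, 62, 59, 61, 61 days between events).
So this recurs on the 10th of every 2 months.
Next: October 2010 → Oct 10 2010.
December 2010: Dec 10 2010.
Next: February 2011 → Feb 10 2011.
April 2011: Apr 10 2011.
Next: June 2011 → Jun 10 2011.
August 2011: Aug 10 2011.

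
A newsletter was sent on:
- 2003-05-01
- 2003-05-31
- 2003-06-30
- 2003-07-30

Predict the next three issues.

2003-08-29, 2003-09-28, 2003-10-28

The spacing is 30, 30, 30 days — always 30 days.
2003-07-30 + 30 days = 2003-08-29.
2003-08-29 + 30 days = 2003-09-28.
2003-09-28 + 30 days = 2003-10-28.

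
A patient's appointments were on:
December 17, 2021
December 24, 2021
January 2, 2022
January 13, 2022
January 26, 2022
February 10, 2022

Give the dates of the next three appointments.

Gaps: 7, 9, 11, 13, 15 days — each gap is 2 larger than the previous one.
Next gap: 17 days. February 10, 2022 + 17 days = February 27, 2022.
Next gap: 19 days. February 27, 2022 + 19 days = March 18, 2022.
Next gap: 21 days. March 18, 2022 + 21 days = April 8, 2022.

February 27, 2022; March 18, 2022; April 8, 2022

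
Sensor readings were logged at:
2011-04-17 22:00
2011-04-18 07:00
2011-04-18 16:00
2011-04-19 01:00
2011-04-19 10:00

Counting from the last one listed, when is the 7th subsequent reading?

2011-04-22 01:00

Spacing: 9, 9, 9, 9 h — constant 9 h.
2011-04-19 10:00 + 9 h = 2011-04-19 19:00.
2011-04-19 19:00 + 9 h = 2011-04-20 04:00.
2011-04-20 04:00 + 9 h = 2011-04-20 13:00.
2011-04-20 13:00 + 9 h = 2011-04-20 22:00.
2011-04-20 22:00 + 9 h = 2011-04-21 07:00.
2011-04-21 07:00 + 9 h = 2011-04-21 16:00.
2011-04-21 16:00 + 9 h = 2011-04-22 01:00.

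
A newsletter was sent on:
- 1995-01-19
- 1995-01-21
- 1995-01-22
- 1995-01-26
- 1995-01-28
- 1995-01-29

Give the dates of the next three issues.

The gap pattern 2, 1, 4, 2, 1 repeats every 3 events.
These are the Thursdays, Saturdays and Sundays of each week.
Next Thursday: 1995-02-02.
Next Saturday: 1995-02-04.
Next Sunday: 1995-02-05.

1995-02-02, 1995-02-04, 1995-02-05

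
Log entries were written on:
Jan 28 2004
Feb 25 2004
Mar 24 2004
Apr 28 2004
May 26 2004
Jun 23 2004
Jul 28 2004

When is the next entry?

Aug 25 2004

All dates are Wednesdays, 28, 28, 35, 28, 28, 35 days apart.
Specifically, the 4th Wednesday of each month.
August 2004 — 4th Wednesday is Aug 25 2004.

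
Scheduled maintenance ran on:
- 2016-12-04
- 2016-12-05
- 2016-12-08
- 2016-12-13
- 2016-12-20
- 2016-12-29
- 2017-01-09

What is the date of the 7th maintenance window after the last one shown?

2017-05-22

Intervals are 1, 3, 5, 7, 9, 11 days — an arithmetic progression with common difference 2.
Next gap: 13 days. 2017-01-09 + 13 days = 2017-01-22.
Next gap: 15 days. 2017-01-22 + 15 days = 2017-02-06.
Next gap: 17 days. 2017-02-06 + 17 days = 2017-02-23.
Next gap: 19 days. 2017-02-23 + 19 days = 2017-03-14.
Next gap: 21 days. 2017-03-14 + 21 days = 2017-04-04.
Next gap: 23 days. 2017-04-04 + 23 days = 2017-04-27.
Next gap: 25 days. 2017-04-27 + 25 days = 2017-05-22.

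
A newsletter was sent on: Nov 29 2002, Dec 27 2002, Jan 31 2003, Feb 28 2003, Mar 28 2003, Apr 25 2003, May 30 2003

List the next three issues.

Jun 27 2003, Jul 25 2003, Aug 29 2003

Every date is a Friday; gaps 28, 35, 28, 28, 28, 35 days.
Each is the last Friday of its month (at least one falls on the 29th or later, ruling out '4th Friday').
June 2003 ends with Friday Jun 27 2003.
July 2003 ends with Friday Jul 25 2003.
August 2003 ends with Friday Aug 29 2003.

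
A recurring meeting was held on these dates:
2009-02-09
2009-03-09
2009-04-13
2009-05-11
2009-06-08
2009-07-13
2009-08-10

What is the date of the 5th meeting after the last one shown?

These are Mondays at 28- or 35-day spacing (28, 35, 28, 28, 35, 28).
The pattern: 2nd Monday of the month.
September 2009 — 2nd Monday is 2009-09-14.
October 2009 — 2nd Monday is 2009-10-12.
2nd Monday of November 2009: 2009-11-09.
December 2009 — 2nd Monday is 2009-12-14.
January 2010 — 2nd Monday is 2010-01-11.

2010-01-11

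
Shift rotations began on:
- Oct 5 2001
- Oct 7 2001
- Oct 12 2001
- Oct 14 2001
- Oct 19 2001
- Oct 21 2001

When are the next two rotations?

Oct 26 2001, Oct 28 2001

Every event lands on a Friday or Sunday (gaps cycle 2, 5, 2, 5, 2).
So the schedule is: every Friday and Sunday.
Next Friday: Oct 26 2001.
The following Sunday is Oct 28 2001.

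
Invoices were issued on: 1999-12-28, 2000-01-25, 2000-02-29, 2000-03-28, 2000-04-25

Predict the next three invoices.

2000-05-30, 2000-06-27, 2000-07-25

Every date is a Tuesday; gaps 28, 35, 28, 28 days.
Each is the last Tuesday of its month (at least one falls on the 29th or later, ruling out '4th Tuesday').
Last Tuesday of May 2000: 2000-05-30.
June 2000 ends with Tuesday 2000-06-27.
July 2000 ends with Tuesday 2000-07-25.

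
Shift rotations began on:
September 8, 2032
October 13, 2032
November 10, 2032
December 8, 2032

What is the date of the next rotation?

January 12, 2033

Gaps: 35, 28, 28 days — a mix of 28 and 35. Every date is a Wednesday.
Each is the 2nd Wednesday of its month.
January 2033 — 2nd Wednesday is January 12, 2033.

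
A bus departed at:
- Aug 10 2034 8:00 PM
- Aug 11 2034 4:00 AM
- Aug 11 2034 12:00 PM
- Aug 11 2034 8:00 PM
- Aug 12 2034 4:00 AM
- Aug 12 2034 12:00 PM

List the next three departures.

Aug 12 2034 8:00 PM, Aug 13 2034 4:00 AM, Aug 13 2034 12:00 PM

Gaps: 8, 8, 8, 8, 8 hours — each event is 8 hours after the previous one.
Aug 12 2034 12:00 PM + 8 h = Aug 12 2034 8:00 PM.
Aug 12 2034 8:00 PM + 8 h = Aug 13 2034 4:00 AM.
Aug 13 2034 4:00 AM + 8 h = Aug 13 2034 12:00 PM.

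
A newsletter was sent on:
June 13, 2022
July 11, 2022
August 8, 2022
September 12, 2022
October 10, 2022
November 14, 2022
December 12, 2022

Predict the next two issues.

January 9, 2023; February 13, 2023

All dates are Mondays, 28, 28, 35, 28, 35, 28 days apart.
Specifically, the 2nd Monday of each month.
January 2023 — 2nd Monday is January 9, 2023.
February 2023 — 2nd Monday is February 13, 2023.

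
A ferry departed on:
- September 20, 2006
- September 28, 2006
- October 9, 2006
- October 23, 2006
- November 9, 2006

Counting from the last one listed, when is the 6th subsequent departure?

Gaps: 8, 11, 14, 17 days — each gap is 3 larger than the previous one.
Next gap: 20 days. November 9, 2006 + 20 days = November 29, 2006.
Next gap: 23 days. November 29, 2006 + 23 days = December 22, 2006.
Next gap: 26 days. December 22, 2006 + 26 days = January 17, 2007.
Next gap: 29 days. January 17, 2007 + 29 days = February 15, 2007.
Next gap: 32 days. February 15, 2007 + 32 days = March 19, 2007.
Next gap: 35 days. March 19, 2007 + 35 days = April 23, 2007.

April 23, 2007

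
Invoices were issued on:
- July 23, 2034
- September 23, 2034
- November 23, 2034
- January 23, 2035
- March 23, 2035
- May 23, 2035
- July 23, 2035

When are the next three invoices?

September 23, 2035; November 23, 2035; January 23, 2036

Gaps: 62, 61, 61, 59, 61, 61 days — not constant. Every event is on the 23rd of the month.
Pattern: the 23rd of every 2 months.
September 2035: September 23, 2035.
Next: November 2035 → November 23, 2035.
January 2036: January 23, 2036.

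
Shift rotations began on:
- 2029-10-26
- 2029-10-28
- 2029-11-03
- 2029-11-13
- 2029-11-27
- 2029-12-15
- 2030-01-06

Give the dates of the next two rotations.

The spacing grows by 4 each time: 2, 6, 10, 14, 18, 22 days.
Next gap: 26 days. 2030-01-06 + 26 days = 2030-02-01.
Next gap: 30 days. 2030-02-01 + 30 days = 2030-03-03.

2030-02-01, 2030-03-03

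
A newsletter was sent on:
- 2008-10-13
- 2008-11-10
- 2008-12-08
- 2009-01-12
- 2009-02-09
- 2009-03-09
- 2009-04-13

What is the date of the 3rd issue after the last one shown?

These are Mondays at 28- or 35-day spacing (28, 28, 35, 28, 28, 35).
The pattern: 2nd Monday of the month.
May 2009 — 2nd Monday is 2009-05-11.
2nd Monday of June 2009: 2009-06-08.
2nd Monday of July 2009: 2009-07-13.

2009-07-13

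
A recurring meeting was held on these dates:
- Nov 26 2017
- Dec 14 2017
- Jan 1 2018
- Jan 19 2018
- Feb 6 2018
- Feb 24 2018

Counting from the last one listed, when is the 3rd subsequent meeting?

Gaps between consecutive events: 18, 18, 18, 18, 18 days — a constant 18-day interval.
Feb 24 2018 + 18 days = Mar 14 2018.
Mar 14 2018 + 18 days = Apr 1 2018.
Apr 1 2018 + 18 days = Apr 19 2018.

Apr 19 2018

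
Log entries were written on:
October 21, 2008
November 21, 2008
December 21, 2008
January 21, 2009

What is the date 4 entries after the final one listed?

Each date is the 21st; the gaps (31, 30, 31) track the month lengths.
The rule is the 21st of each month.
February 2009: February 21, 2009.
Next: March 2009 → March 21, 2009.
Next: April 2009 → April 21, 2009.
Next: May 2009 → May 21, 2009.

May 21, 2009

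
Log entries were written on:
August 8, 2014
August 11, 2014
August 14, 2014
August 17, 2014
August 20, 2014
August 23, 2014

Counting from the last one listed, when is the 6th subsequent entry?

September 10, 2014

Gaps between consecutive events: 3, 3, 3, 3, 3 days — a constant 3-day interval.
August 23, 2014 + 3 days = August 26, 2014.
August 26, 2014 + 3 days = August 29, 2014.
August 29, 2014 + 3 days = September 1, 2014.
September 1, 2014 + 3 days = September 4, 2014.
September 4, 2014 + 3 days = September 7, 2014.
September 7, 2014 + 3 days = September 10, 2014.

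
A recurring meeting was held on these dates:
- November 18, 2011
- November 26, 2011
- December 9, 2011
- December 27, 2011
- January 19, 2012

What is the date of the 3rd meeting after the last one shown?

Gaps: 8, 13, 18, 23 days — each gap is 5 larger than the previous one.
Next gap: 28 days. January 19, 2012 + 28 days = February 16, 2012.
Next gap: 33 days. February 16, 2012 + 33 days = March 20, 2012.
Next gap: 38 days. March 20, 2012 + 38 days = April 27, 2012.

April 27, 2012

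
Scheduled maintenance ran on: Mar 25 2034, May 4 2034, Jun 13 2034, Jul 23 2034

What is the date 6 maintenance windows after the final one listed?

Gaps between consecutive events: 40, 40, 40 days — a constant 40-day interval.
Jul 23 2034 + 40 days = Sep 1 2034.
Sep 1 2034 + 40 days = Oct 11 2034.
Oct 11 2034 + 40 days = Nov 20 2034.
Nov 20 2034 + 40 days = Dec 30 2034.
Dec 30 2034 + 40 days = Feb 8 2035.
Feb 8 2035 + 40 days = Mar 20 2035.

Mar 20 2035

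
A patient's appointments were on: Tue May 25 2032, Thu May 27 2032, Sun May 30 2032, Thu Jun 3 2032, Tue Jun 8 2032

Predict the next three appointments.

The spacing grows by 1 each time: 2, 3, 4, 5 days.
Next gap: 6 days. Tue Jun 8 2032 + 6 days = Mon Jun 14 2032.
Next gap: 7 days. Mon Jun 14 2032 + 7 days = Mon Jun 21 2032.
Next gap: 8 days. Mon Jun 21 2032 + 8 days = Tue Jun 29 2032.

Mon Jun 14 2032, Mon Jun 21 2032, Tue Jun 29 2032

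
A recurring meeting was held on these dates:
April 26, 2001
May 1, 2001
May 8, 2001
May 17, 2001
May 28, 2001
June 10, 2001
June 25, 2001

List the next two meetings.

Gaps: 5, 7, 9, 11, 13, 15 days — each gap is 2 larger than the previous one.
Next gap: 17 days. June 25, 2001 + 17 days = July 12, 2001.
Next gap: 19 days. July 12, 2001 + 19 days = July 31, 2001.

July 12, 2001; July 31, 2001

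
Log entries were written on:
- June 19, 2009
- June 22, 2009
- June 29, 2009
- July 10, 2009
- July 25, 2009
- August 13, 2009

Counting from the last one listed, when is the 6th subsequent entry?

February 27, 2010

Gaps: 3, 7, 11, 15, 19 days — each gap is 4 larger than the previous one.
Next gap: 23 days. August 13, 2009 + 23 days = September 5, 2009.
Next gap: 27 days. September 5, 2009 + 27 days = October 2, 2009.
Next gap: 31 days. October 2, 2009 + 31 days = November 2, 2009.
Next gap: 35 days. November 2, 2009 + 35 days = December 7, 2009.
Next gap: 39 days. December 7, 2009 + 39 days = January 15, 2010.
Next gap: 43 days. January 15, 2010 + 43 days = February 27, 2010.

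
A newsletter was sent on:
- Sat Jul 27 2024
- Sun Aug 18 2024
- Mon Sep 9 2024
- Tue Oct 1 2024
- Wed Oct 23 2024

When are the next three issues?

Thu Nov 14 2024, Fri Dec 6 2024, Sat Dec 28 2024

Gaps between consecutive events: 22, 22, 22, 22 days — a constant 22-day interval.
Wed Oct 23 2024 + 22 days = Thu Nov 14 2024.
Thu Nov 14 2024 + 22 days = Fri Dec 6 2024.
Fri Dec 6 2024 + 22 days = Sat Dec 28 2024.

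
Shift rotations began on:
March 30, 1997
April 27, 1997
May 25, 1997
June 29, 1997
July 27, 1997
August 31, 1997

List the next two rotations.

Every date is a Sunday; gaps 28, 28, 35, 28, 35 days.
Each is the last Sunday of its month (at least one falls on the 29th or later, ruling out '4th Sunday').
Last Sunday of September 1997: September 28, 1997.
Last Sunday of October 1997: October 26, 1997.

September 28, 1997; October 26, 1997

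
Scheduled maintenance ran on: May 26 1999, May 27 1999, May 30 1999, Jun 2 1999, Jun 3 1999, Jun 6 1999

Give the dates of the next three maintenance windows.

The gap pattern 1, 3, 3, 1, 3 repeats every 3 events.
These are the Wednesdays, Thursdays and Sundays of each week.
Next Wednesday: Jun 9 1999.
Next Thursday: Jun 10 1999.
Next Sunday: Jun 13 1999.

Jun 9 1999, Jun 10 1999, Jun 13 1999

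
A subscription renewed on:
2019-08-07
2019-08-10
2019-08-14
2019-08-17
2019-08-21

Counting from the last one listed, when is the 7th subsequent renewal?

2019-09-14

Gaps: 3, 4, 3, 4 days — not constant, but cyclic with period 2.
The events fall on every Wednesday and Saturday.
The following Saturday is 2019-08-24.
Next Wednesday: 2019-08-28.
Next Saturday: 2019-08-31.
The following Wednesday is 2019-09-04.
Next Saturday: 2019-09-07.
The following Wednesday is 2019-09-11.
The following Saturday is 2019-09-14.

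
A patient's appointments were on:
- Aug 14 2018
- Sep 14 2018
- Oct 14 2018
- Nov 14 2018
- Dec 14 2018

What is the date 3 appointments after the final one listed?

Mar 14 2019

Gaps: 31, 30, 31, 30 days — not constant. Every event is on the 14th of the month.
Pattern: the 14th of each month.
January 2019: Jan 14 2019.
Next: February 2019 → Feb 14 2019.
March 2019: Mar 14 2019.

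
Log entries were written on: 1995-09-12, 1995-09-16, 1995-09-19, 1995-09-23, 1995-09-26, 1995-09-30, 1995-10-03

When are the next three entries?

Every event lands on a Tuesday or Saturday (gaps cycle 4, 3, 4, 3, 4, 3).
So the schedule is: every Tuesday and Saturday.
The following Saturday is 1995-10-07.
Next Tuesday: 1995-10-10.
The following Saturday is 1995-10-14.

1995-10-07, 1995-10-10, 1995-10-14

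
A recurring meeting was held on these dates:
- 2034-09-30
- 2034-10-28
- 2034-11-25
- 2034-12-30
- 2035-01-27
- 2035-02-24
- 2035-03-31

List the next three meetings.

Every date is a Saturday; gaps 28, 28, 35, 28, 28, 35 days.
Each is the last Saturday of its month (at least one falls on the 29th or later, ruling out '4th Saturday').
April 2035 ends with Saturday 2035-04-28.
May 2035 ends with Saturday 2035-05-26.
June 2035 ends with Saturday 2035-06-30.

2035-04-28, 2035-05-26, 2035-06-30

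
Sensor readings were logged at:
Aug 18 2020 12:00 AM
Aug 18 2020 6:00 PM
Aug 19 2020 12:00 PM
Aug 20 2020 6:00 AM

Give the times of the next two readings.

Aug 21 2020 12:00 AM, Aug 21 2020 6:00 PM

Gaps: 18, 18, 18 hours — each event is 18 hours after the previous one.
Aug 20 2020 6:00 AM + 18 h = Aug 21 2020 12:00 AM.
Aug 21 2020 12:00 AM + 18 h = Aug 21 2020 6:00 PM.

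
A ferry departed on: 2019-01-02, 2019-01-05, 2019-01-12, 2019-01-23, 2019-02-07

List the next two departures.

2019-02-26, 2019-03-21

Intervals are 3, 7, 11, 15 days — an arithmetic progression with common difference 4.
Next gap: 19 days. 2019-02-07 + 19 days = 2019-02-26.
Next gap: 23 days. 2019-02-26 + 23 days = 2019-03-21.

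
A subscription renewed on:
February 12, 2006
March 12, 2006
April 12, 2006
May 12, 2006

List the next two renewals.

Each date is the 12th; the gaps (28, 31, 30) track the month lengths.
The rule is the 12th of each month.
Next: June 2006 → June 12, 2006.
July 2006: July 12, 2006.

June 12, 2006; July 12, 2006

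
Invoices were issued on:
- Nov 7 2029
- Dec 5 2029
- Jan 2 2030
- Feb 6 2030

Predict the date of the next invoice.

These are Wednesdays at 28- or 35-day spacing (28, 28, 35).
The pattern: 1st Wednesday of the month.
1st Wednesday of March 2030: Mar 6 2030.

Mar 6 2030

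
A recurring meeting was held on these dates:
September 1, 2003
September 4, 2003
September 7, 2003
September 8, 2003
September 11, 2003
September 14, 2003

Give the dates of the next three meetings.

Gaps: 3, 3, 1, 3, 3 days — not constant, but cyclic with period 3.
The events fall on every Monday, Thursday and Sunday.
The following Monday is September 15, 2003.
The following Thursday is September 18, 2003.
Next Sunday: September 21, 2003.

September 15, 2003; September 18, 2003; September 21, 2003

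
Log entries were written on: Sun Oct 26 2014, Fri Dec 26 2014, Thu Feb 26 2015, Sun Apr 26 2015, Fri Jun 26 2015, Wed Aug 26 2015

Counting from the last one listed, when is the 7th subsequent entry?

Wed Oct 26 2016

The day-of-month is always 26 (61, 62, 59, 61, 61 days between events).
So this recurs on the 26th of every 2 months.
Next: October 2015 → Mon Oct 26 2015.
December 2015: Sat Dec 26 2015.
Next: February 2016 → Fri Feb 26 2016.
April 2016: Tue Apr 26 2016.
June 2016: Sun Jun 26 2016.
August 2016: Fri Aug 26 2016.
October 2016: Wed Oct 26 2016.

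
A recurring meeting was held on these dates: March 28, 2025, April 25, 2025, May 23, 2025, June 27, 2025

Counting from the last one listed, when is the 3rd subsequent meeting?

September 26, 2025

These are Fridays at 28- or 35-day spacing (28, 28, 35).
The pattern: 4th Friday of the month.
4th Friday of July 2025: July 25, 2025.
4th Friday of August 2025: August 22, 2025.
4th Friday of September 2025: September 26, 2025.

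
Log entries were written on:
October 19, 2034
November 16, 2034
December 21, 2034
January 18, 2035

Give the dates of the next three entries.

February 15, 2035; March 15, 2035; April 19, 2035

All dates are Thursdays, 28, 35, 28 days apart.
Specifically, the 3rd Thursday of each month.
3rd Thursday of February 2035: February 15, 2035.
3rd Thursday of March 2035: March 15, 2035.
April 2035 — 3rd Thursday is April 19, 2035.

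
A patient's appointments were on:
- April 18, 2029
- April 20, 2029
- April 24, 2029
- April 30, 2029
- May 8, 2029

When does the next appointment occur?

The spacing grows by 2 each time: 2, 4, 6, 8 days.
Next gap: 10 days. May 8, 2029 + 10 days = May 18, 2029.

May 18, 2029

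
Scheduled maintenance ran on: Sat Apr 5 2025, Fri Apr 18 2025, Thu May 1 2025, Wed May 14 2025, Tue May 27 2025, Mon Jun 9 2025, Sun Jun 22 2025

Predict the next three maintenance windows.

Sat Jul 5 2025, Fri Jul 18 2025, Thu Jul 31 2025

Every event comes 13 days after the last (13, 13, 13, 13, 13, 13).
Sun Jun 22 2025 + 13 days = Sat Jul 5 2025.
Sat Jul 5 2025 + 13 days = Fri Jul 18 2025.
Fri Jul 18 2025 + 13 days = Thu Jul 31 2025.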